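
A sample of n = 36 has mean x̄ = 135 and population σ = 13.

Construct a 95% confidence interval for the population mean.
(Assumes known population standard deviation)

Answer: (130.7533, 139.2467)

Derivation:
Confidence level: 95%, α = 0.05
z_0.025 = 1.960
SE = σ/√n = 13/√36 = 2.1667
Margin of error = 1.960 × 2.1667 = 4.2467
CI: x̄ ± margin = 135 ± 4.2467
CI: (130.7533, 139.2467)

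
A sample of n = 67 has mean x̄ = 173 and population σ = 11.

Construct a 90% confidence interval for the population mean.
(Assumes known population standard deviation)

Confidence level: 90%, α = 0.1
z_0.05 = 1.645
SE = σ/√n = 11/√67 = 1.3439
Margin of error = 1.645 × 1.3439 = 2.2107
CI: x̄ ± margin = 173 ± 2.2107
CI: (170.7893, 175.2107)

Answer: (170.7893, 175.2107)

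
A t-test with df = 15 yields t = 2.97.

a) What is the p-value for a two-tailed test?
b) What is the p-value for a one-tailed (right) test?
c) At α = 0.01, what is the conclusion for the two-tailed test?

Using t-distribution with df = 15:
a) Two-tailed: p = 2×P(T > 2.97) = 0.0095
b) One-tailed: p = P(T > 2.97) = 0.0048
c) 0.0095 < 0.01, reject H₀

Answer: a) 0.0095, b) 0.0048, c) reject H₀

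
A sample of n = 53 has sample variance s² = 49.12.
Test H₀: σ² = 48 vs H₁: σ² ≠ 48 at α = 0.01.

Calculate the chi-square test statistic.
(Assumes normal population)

Answer: χ² = 53.2133, fail to reject H₀

Derivation:
df = n - 1 = 52
χ² = (n-1)s²/σ₀² = 52×49.12/48 = 53.2133
Critical values: χ²_{0.995,52} = 29.481, χ²_{0.005,52} = 82.001
Rejection region: χ² < 29.481 or χ² > 82.001
Decision: fail to reject H₀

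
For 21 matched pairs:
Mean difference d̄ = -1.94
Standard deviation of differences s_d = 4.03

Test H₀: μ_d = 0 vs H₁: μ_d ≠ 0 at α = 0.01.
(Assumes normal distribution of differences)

Answer: t = -2.2060, fail to reject H₀

Derivation:
df = n - 1 = 20
SE = s_d/√n = 4.03/√21 = 0.8794
t = d̄/SE = -1.94/0.8794 = -2.2060
Critical value: t_{0.005,20} = ±2.845
p-value ≈ 0.0392
Decision: fail to reject H₀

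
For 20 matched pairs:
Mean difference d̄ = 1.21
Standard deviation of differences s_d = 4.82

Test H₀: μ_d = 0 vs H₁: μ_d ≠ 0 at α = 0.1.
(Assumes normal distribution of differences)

df = n - 1 = 19
SE = s_d/√n = 4.82/√20 = 1.0778
t = d̄/SE = 1.21/1.0778 = 1.1227
Critical value: t_{0.05,19} = ±1.729
p-value ≈ 0.2756
Decision: fail to reject H₀

Answer: t = 1.1227, fail to reject H₀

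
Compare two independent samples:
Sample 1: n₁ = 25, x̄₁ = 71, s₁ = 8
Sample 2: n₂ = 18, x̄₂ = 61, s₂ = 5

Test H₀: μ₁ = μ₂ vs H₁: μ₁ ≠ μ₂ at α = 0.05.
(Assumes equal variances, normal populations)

Pooled variance: s²_p = [24×8² + 17×5²]/(41) = 47.8293
s_p = 6.9159
SE = s_p×√(1/n₁ + 1/n₂) = 6.9159×√(1/25 + 1/18) = 2.1378
t = (x̄₁ - x̄₂)/SE = (71 - 61)/2.1378 = 4.6777
df = 41, t-critical = ±2.020
Decision: reject H₀

Answer: t = 4.6777, reject H₀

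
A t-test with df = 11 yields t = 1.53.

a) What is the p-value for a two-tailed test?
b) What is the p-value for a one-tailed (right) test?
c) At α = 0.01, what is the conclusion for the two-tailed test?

Answer: a) 0.1543, b) 0.0771, c) fail to reject H₀

Derivation:
Using t-distribution with df = 11:
a) Two-tailed: p = 2×P(T > 1.53) = 0.1543
b) One-tailed: p = P(T > 1.53) = 0.0771
c) 0.1543 ≥ 0.01, fail to reject H₀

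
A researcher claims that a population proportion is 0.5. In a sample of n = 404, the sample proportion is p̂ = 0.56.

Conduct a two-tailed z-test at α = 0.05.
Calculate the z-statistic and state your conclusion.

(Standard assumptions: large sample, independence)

H₀: p = 0.5, H₁: p ≠ 0.5
Standard error: SE = √(p₀(1-p₀)/n) = √(0.5×0.5/404) = 0.024876
z-statistic: z = (p̂ - p₀)/SE = (0.56 - 0.5)/0.024876 = 2.4120
Critical value: z_0.025 = ±1.960
p-value = 0.0159
Decision: reject H₀ at α = 0.05

Answer: z = 2.4120, reject H₀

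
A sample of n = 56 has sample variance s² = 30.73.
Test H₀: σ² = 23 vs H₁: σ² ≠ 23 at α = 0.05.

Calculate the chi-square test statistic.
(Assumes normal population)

df = n - 1 = 55
χ² = (n-1)s²/σ₀² = 55×30.73/23 = 73.4848
Critical values: χ²_{0.975,55} = 36.398, χ²_{0.025,55} = 77.380
Rejection region: χ² < 36.398 or χ² > 77.380
Decision: fail to reject H₀

Answer: χ² = 73.4848, fail to reject H₀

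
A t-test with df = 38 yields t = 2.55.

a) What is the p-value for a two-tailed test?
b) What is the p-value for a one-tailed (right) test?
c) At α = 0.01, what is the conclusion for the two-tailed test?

Using t-distribution with df = 38:
a) Two-tailed: p = 2×P(T > 2.55) = 0.0149
b) One-tailed: p = P(T > 2.55) = 0.0075
c) 0.0149 ≥ 0.01, fail to reject H₀

Answer: a) 0.0149, b) 0.0075, c) fail to reject H₀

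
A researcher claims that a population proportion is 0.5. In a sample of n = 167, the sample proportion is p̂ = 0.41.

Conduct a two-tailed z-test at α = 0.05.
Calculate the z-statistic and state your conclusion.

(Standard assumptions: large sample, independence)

H₀: p = 0.5, H₁: p ≠ 0.5
Standard error: SE = √(p₀(1-p₀)/n) = √(0.5×0.5/167) = 0.038691
z-statistic: z = (p̂ - p₀)/SE = (0.41 - 0.5)/0.038691 = -2.3261
Critical value: z_0.025 = ±1.960
p-value = 0.0200
Decision: reject H₀ at α = 0.05

Answer: z = -2.3261, reject H₀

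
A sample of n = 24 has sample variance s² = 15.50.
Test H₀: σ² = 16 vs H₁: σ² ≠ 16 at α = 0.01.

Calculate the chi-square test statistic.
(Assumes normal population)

Answer: χ² = 22.2812, fail to reject H₀

Derivation:
df = n - 1 = 23
χ² = (n-1)s²/σ₀² = 23×15.50/16 = 22.2812
Critical values: χ²_{0.995,23} = 9.260, χ²_{0.005,23} = 44.181
Rejection region: χ² < 9.260 or χ² > 44.181
Decision: fail to reject H₀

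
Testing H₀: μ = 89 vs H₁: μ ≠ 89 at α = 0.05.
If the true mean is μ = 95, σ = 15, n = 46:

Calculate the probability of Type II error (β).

SE = σ/√n = 15/√46 = 2.2116
Critical values: μ₀ ± z_0.025×SE = 89 ± 1.960×2.2116
Acceptance region: (84.6653, 93.3347)
Under H₁ (μ = 95): z_high = (93.3347 - 95)/2.2116 = -0.7530, z_low = (84.6653 - 95)/2.2116 = -4.6730
β = P(not reject | H₁) = Φ(-0.7530) - Φ(-4.6730) ≈ 0.2257

Answer: β ≈ 0.2257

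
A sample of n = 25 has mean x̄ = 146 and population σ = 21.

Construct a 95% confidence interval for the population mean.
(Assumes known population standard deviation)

Confidence level: 95%, α = 0.05
z_0.025 = 1.960
SE = σ/√n = 21/√25 = 4.2000
Margin of error = 1.960 × 4.2000 = 8.2320
CI: x̄ ± margin = 146 ± 8.2320
CI: (137.7680, 154.2320)

Answer: (137.7680, 154.2320)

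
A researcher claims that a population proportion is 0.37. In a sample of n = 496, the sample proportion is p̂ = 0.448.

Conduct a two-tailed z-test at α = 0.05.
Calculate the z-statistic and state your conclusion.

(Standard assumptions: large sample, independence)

H₀: p = 0.37, H₁: p ≠ 0.37
Standard error: SE = √(p₀(1-p₀)/n) = √(0.37×0.63/496) = 0.021679
z-statistic: z = (p̂ - p₀)/SE = (0.448 - 0.37)/0.021679 = 3.5980
Critical value: z_0.025 = ±1.960
p-value = 0.0003
Decision: reject H₀ at α = 0.05

Answer: z = 3.5980, reject H₀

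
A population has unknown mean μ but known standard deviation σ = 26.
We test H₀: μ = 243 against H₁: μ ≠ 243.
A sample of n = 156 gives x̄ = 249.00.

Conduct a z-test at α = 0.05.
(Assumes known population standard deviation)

Standard error: SE = σ/√n = 26/√156 = 2.0817
z-statistic: z = (x̄ - μ₀)/SE = (249.00 - 243)/2.0817 = 2.8823
Critical value: ±1.960
p-value = 0.0039
Decision: reject H₀

Answer: z = 2.8823, reject H₀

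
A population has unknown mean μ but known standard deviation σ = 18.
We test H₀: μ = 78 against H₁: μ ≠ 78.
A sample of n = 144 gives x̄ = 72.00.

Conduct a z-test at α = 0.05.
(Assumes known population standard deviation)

Answer: z = -4.0000, reject H₀

Derivation:
Standard error: SE = σ/√n = 18/√144 = 1.5000
z-statistic: z = (x̄ - μ₀)/SE = (72.00 - 78)/1.5000 = -4.0000
Critical value: ±1.960
p-value = 0.0001
Decision: reject H₀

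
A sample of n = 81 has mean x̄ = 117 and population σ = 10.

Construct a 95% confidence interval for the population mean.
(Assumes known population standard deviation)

Answer: (114.8222, 119.1778)

Derivation:
Confidence level: 95%, α = 0.05
z_0.025 = 1.960
SE = σ/√n = 10/√81 = 1.1111
Margin of error = 1.960 × 1.1111 = 2.1778
CI: x̄ ± margin = 117 ± 2.1778
CI: (114.8222, 119.1778)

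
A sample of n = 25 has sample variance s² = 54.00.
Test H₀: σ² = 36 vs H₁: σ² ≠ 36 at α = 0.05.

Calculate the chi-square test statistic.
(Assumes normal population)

Answer: χ² = 36.0000, fail to reject H₀

Derivation:
df = n - 1 = 24
χ² = (n-1)s²/σ₀² = 24×54.00/36 = 36.0000
Critical values: χ²_{0.975,24} = 12.401, χ²_{0.025,24} = 39.364
Rejection region: χ² < 12.401 or χ² > 39.364
Decision: fail to reject H₀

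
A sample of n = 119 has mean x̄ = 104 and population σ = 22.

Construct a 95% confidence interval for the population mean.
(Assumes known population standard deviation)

Answer: (100.0473, 107.9527)

Derivation:
Confidence level: 95%, α = 0.05
z_0.025 = 1.960
SE = σ/√n = 22/√119 = 2.0167
Margin of error = 1.960 × 2.0167 = 3.9527
CI: x̄ ± margin = 104 ± 3.9527
CI: (100.0473, 107.9527)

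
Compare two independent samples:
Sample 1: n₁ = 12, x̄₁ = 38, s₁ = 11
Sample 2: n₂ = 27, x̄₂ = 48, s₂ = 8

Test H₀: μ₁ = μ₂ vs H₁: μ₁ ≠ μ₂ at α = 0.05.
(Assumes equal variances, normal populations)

Answer: t = -3.2036, reject H₀

Derivation:
Pooled variance: s²_p = [11×11² + 26×8²]/(37) = 80.9459
s_p = 8.9970
SE = s_p×√(1/n₁ + 1/n₂) = 8.9970×√(1/12 + 1/27) = 3.1215
t = (x̄₁ - x̄₂)/SE = (38 - 48)/3.1215 = -3.2036
df = 37, t-critical = ±2.026
Decision: reject H₀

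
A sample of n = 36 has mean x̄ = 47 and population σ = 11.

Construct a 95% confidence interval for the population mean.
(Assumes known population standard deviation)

Answer: (43.4067, 50.5933)

Derivation:
Confidence level: 95%, α = 0.05
z_0.025 = 1.960
SE = σ/√n = 11/√36 = 1.8333
Margin of error = 1.960 × 1.8333 = 3.5933
CI: x̄ ± margin = 47 ± 3.5933
CI: (43.4067, 50.5933)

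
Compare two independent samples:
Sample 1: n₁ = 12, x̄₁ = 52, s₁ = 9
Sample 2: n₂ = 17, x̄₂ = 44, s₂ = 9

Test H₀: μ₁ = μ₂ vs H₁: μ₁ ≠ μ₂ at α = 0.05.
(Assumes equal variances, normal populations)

Answer: t = 2.3576, reject H₀

Derivation:
Pooled variance: s²_p = [11×9² + 16×9²]/(27) = 81.0000
s_p = 9.0000
SE = s_p×√(1/n₁ + 1/n₂) = 9.0000×√(1/12 + 1/17) = 3.3933
t = (x̄₁ - x̄₂)/SE = (52 - 44)/3.3933 = 2.3576
df = 27, t-critical = ±2.052
Decision: reject H₀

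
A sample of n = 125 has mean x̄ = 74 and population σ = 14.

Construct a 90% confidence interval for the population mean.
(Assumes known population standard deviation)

Confidence level: 90%, α = 0.1
z_0.05 = 1.645
SE = σ/√n = 14/√125 = 1.2522
Margin of error = 1.645 × 1.2522 = 2.0599
CI: x̄ ± margin = 74 ± 2.0599
CI: (71.9401, 76.0599)

Answer: (71.9401, 76.0599)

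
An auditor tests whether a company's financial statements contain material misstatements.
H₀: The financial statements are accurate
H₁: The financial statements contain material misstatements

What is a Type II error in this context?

Type I error (α): Rejecting H₀ when H₀ is true
Type II error (β): Failing to reject H₀ when H₁ is true

Answer: Failing to detect material misstatements that are actually present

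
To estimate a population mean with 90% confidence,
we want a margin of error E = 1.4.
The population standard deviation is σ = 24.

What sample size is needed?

z_0.05 = 1.645
n = (z×σ/E)² = (1.645×24/1.4)²
n = 795.2400
Round up: n = 796

Answer: n = 796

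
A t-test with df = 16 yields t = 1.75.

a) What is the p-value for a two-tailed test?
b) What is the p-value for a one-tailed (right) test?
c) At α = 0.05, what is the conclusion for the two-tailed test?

Answer: a) 0.0993, b) 0.0496, c) fail to reject H₀

Derivation:
Using t-distribution with df = 16:
a) Two-tailed: p = 2×P(T > 1.75) = 0.0993
b) One-tailed: p = P(T > 1.75) = 0.0496
c) 0.0993 ≥ 0.05, fail to reject H₀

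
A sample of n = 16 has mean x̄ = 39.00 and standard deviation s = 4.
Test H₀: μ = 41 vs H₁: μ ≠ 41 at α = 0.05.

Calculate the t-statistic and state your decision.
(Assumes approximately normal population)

df = n - 1 = 15
SE = s/√n = 4/√16 = 1.0000
t = (x̄ - μ₀)/SE = (39.00 - 41)/1.0000 = -2.0000
Critical value: t_{0.025,15} = ±2.131
p-value ≈ 0.0639
Decision: fail to reject H₀

Answer: t = -2.0000, fail to reject H₀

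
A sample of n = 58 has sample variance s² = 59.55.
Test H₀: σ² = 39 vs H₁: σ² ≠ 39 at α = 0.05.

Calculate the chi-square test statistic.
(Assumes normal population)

Answer: χ² = 87.0346, reject H₀

Derivation:
df = n - 1 = 57
χ² = (n-1)s²/σ₀² = 57×59.55/39 = 87.0346
Critical values: χ²_{0.975,57} = 38.027, χ²_{0.025,57} = 79.752
Rejection region: χ² < 38.027 or χ² > 79.752
Decision: reject H₀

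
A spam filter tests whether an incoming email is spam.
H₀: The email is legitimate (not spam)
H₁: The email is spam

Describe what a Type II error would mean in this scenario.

Answer: Letting a spam email through to the inbox

Derivation:
Type I error: rejecting H₀ when it is actually true (false positive).
Type II error: failing to reject H₀ when H₁ is actually true (false negative).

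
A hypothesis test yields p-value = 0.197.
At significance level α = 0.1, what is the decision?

Answer: fail to reject H₀

Derivation:
Compare p-value to α:
0.197 ≥ 0.1
Decision: fail to reject H₀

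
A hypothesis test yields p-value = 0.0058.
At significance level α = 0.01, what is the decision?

Compare p-value to α:
0.0058 < 0.01
Decision: reject H₀

Answer: reject H₀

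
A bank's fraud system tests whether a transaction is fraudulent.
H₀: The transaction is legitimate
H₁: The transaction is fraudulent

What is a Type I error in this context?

Answer: Blocking a legitimate transaction as fraud

Derivation:
A Type I error (probability α) occurs when we reject a true H₀.
A Type II error (probability β) occurs when we fail to reject a false H₀.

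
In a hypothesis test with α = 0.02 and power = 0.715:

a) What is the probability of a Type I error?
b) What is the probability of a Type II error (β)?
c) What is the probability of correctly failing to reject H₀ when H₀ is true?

a) Type I error probability = α = 0.02
b) Power = P(reject H₀ | H₁ true) = 1 - β = 0.715, so Type II error probability = β = 1 - Power = 0.285
c) P(fail to reject H₀ | H₀ true) = 1 - α = 0.98

Answer: a) 0.02, b) 0.285, c) 0.98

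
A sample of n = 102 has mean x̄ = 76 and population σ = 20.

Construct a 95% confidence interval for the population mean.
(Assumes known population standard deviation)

Confidence level: 95%, α = 0.05
z_0.025 = 1.960
SE = σ/√n = 20/√102 = 1.9803
Margin of error = 1.960 × 1.9803 = 3.8814
CI: x̄ ± margin = 76 ± 3.8814
CI: (72.1186, 79.8814)

Answer: (72.1186, 79.8814)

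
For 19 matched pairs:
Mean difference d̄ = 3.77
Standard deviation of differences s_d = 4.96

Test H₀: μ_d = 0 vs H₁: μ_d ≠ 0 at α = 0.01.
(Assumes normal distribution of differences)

Answer: t = 3.3131, reject H₀

Derivation:
df = n - 1 = 18
SE = s_d/√n = 4.96/√19 = 1.1379
t = d̄/SE = 3.77/1.1379 = 3.3131
Critical value: t_{0.005,18} = ±2.878
p-value ≈ 0.0039
Decision: reject H₀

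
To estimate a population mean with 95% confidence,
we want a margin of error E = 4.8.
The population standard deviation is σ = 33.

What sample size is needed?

z_0.025 = 1.960
n = (z×σ/E)² = (1.960×33/4.8)²
n = 181.5756
Round up: n = 182

Answer: n = 182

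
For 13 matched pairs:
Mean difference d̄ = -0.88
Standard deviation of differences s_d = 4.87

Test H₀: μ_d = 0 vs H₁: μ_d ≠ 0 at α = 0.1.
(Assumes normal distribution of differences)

df = n - 1 = 12
SE = s_d/√n = 4.87/√13 = 1.3507
t = d̄/SE = -0.88/1.3507 = -0.6515
Critical value: t_{0.05,12} = ±1.782
p-value ≈ 0.5270
Decision: fail to reject H₀

Answer: t = -0.6515, fail to reject H₀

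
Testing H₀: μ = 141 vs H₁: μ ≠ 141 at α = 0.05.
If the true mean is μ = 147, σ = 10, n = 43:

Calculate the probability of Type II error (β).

Answer: β ≈ 0.0242

Derivation:
SE = σ/√n = 10/√43 = 1.5250
Critical values: μ₀ ± z_0.025×SE = 141 ± 1.960×1.5250
Acceptance region: (138.0110, 143.9890)
Under H₁ (μ = 147): z_high = (143.9890 - 147)/1.5250 = -1.9744, z_low = (138.0110 - 147)/1.5250 = -5.8944
β = P(not reject | H₁) = Φ(-1.9744) - Φ(-5.8944) ≈ 0.0242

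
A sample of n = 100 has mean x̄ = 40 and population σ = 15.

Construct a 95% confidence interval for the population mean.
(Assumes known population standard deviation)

Confidence level: 95%, α = 0.05
z_0.025 = 1.960
SE = σ/√n = 15/√100 = 1.5000
Margin of error = 1.960 × 1.5000 = 2.9400
CI: x̄ ± margin = 40 ± 2.9400
CI: (37.0600, 42.9400)

Answer: (37.0600, 42.9400)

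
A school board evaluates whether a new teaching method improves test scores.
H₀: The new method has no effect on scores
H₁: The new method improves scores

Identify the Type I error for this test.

Type I error: rejecting H₀ when it is actually true (false positive).
Type II error: failing to reject H₀ when H₁ is actually true (false negative).

Answer: Concluding the new method improves scores when it actually doesn't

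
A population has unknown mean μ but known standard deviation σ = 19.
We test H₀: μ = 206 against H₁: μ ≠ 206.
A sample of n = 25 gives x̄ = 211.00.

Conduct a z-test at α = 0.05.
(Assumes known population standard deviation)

Answer: z = 1.3158, fail to reject H₀

Derivation:
Standard error: SE = σ/√n = 19/√25 = 3.8000
z-statistic: z = (x̄ - μ₀)/SE = (211.00 - 206)/3.8000 = 1.3158
Critical value: ±1.960
p-value = 0.1882
Decision: fail to reject H₀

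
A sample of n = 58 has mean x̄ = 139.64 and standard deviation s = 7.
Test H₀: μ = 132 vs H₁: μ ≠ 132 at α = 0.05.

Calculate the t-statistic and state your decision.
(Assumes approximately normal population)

df = n - 1 = 57
SE = s/√n = 7/√58 = 0.9191
t = (x̄ - μ₀)/SE = (139.64 - 132)/0.9191 = 8.3125
Critical value: t_{0.025,57} = ±2.002
p-value < 0.0001
Decision: reject H₀

Answer: t = 8.3125, reject H₀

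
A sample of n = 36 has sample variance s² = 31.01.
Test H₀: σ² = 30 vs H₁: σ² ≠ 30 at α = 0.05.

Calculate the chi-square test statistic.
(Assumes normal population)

Answer: χ² = 36.1783, fail to reject H₀

Derivation:
df = n - 1 = 35
χ² = (n-1)s²/σ₀² = 35×31.01/30 = 36.1783
Critical values: χ²_{0.975,35} = 20.569, χ²_{0.025,35} = 53.203
Rejection region: χ² < 20.569 or χ² > 53.203
Decision: fail to reject H₀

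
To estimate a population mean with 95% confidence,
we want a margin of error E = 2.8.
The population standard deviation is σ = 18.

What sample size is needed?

Answer: n = 159

Derivation:
z_0.025 = 1.960
n = (z×σ/E)² = (1.960×18/2.8)²
n = 158.7600
Round up: n = 159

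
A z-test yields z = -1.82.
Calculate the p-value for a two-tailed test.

Answer: p-value ≈ 0.0688

Derivation:
For z = -1.82:
p = 2×P(Z > |-1.82|) = 2×(1 - Φ(1.82)) = 0.0688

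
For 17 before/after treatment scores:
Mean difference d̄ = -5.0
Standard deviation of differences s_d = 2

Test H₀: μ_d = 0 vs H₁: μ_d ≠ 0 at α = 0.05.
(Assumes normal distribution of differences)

df = n - 1 = 16
SE = s_d/√n = 2/√17 = 0.4851
t = d̄/SE = -5.0/0.4851 = -10.3072
Critical value: t_{0.025,16} = ±2.120
p-value < 0.0001
Decision: reject H₀

Answer: t = -10.3072, reject H₀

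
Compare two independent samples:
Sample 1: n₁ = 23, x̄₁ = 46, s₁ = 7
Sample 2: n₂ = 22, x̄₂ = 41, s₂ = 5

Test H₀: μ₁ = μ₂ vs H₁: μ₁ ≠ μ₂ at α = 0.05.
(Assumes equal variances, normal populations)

Answer: t = 2.7460, reject H₀

Derivation:
Pooled variance: s²_p = [22×7² + 21×5²]/(43) = 37.2791
s_p = 6.1057
SE = s_p×√(1/n₁ + 1/n₂) = 6.1057×√(1/23 + 1/22) = 1.8208
t = (x̄₁ - x̄₂)/SE = (46 - 41)/1.8208 = 2.7460
df = 43, t-critical = ±2.017
Decision: reject H₀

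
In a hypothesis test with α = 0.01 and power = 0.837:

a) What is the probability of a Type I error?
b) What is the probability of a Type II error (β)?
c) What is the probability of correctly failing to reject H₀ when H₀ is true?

Answer: a) 0.01, b) 0.163, c) 0.99

Derivation:
a) Type I error probability = α = 0.01
b) Power = P(reject H₀ | H₁ true) = 1 - β = 0.837, so Type II error probability = β = 1 - Power = 0.163
c) P(fail to reject H₀ | H₀ true) = 1 - α = 0.99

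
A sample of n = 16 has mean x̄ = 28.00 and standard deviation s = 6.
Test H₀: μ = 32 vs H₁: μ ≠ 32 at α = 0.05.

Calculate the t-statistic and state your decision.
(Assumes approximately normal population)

df = n - 1 = 15
SE = s/√n = 6/√16 = 1.5000
t = (x̄ - μ₀)/SE = (28.00 - 32)/1.5000 = -2.6667
Critical value: t_{0.025,15} = ±2.131
p-value ≈ 0.0176
Decision: reject H₀

Answer: t = -2.6667, reject H₀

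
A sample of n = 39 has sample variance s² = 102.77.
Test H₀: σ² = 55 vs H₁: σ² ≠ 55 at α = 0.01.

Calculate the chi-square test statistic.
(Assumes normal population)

Answer: χ² = 71.0047, reject H₀

Derivation:
df = n - 1 = 38
χ² = (n-1)s²/σ₀² = 38×102.77/55 = 71.0047
Critical values: χ²_{0.995,38} = 19.289, χ²_{0.005,38} = 64.181
Rejection region: χ² < 19.289 or χ² > 64.181
Decision: reject H₀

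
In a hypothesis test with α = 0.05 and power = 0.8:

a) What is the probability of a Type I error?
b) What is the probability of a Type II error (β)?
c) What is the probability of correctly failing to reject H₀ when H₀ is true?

a) Type I error probability = α = 0.05
b) Power = P(reject H₀ | H₁ true) = 1 - β = 0.8, so Type II error probability = β = 1 - Power = 0.2
c) P(fail to reject H₀ | H₀ true) = 1 - α = 0.95

Answer: a) 0.05, b) 0.2, c) 0.95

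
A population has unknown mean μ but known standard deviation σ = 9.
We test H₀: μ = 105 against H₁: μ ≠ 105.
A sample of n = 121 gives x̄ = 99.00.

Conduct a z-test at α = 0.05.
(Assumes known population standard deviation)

Standard error: SE = σ/√n = 9/√121 = 0.8182
z-statistic: z = (x̄ - μ₀)/SE = (99.00 - 105)/0.8182 = -7.3332
Critical value: ±1.960
p-value < 0.0001
Decision: reject H₀

Answer: z = -7.3332, reject H₀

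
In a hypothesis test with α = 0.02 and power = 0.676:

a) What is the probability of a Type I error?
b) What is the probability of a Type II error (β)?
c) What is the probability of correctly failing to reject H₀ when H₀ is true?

a) Type I error probability = α = 0.02
b) Power = P(reject H₀ | H₁ true) = 1 - β = 0.676, so Type II error probability = β = 1 - Power = 0.324
c) P(fail to reject H₀ | H₀ true) = 1 - α = 0.98

Answer: a) 0.02, b) 0.324, c) 0.98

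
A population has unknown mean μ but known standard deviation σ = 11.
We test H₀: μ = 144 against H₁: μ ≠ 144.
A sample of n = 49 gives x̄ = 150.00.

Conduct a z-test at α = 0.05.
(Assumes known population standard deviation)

Standard error: SE = σ/√n = 11/√49 = 1.5714
z-statistic: z = (x̄ - μ₀)/SE = (150.00 - 144)/1.5714 = 3.8183
Critical value: ±1.960
p-value = 0.0001
Decision: reject H₀

Answer: z = 3.8183, reject H₀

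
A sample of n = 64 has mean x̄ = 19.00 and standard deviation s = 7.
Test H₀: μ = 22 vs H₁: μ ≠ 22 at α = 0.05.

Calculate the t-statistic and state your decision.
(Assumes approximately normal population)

Answer: t = -3.4286, reject H₀

Derivation:
df = n - 1 = 63
SE = s/√n = 7/√64 = 0.8750
t = (x̄ - μ₀)/SE = (19.00 - 22)/0.8750 = -3.4286
Critical value: t_{0.025,63} = ±1.998
p-value ≈ 0.0011
Decision: reject H₀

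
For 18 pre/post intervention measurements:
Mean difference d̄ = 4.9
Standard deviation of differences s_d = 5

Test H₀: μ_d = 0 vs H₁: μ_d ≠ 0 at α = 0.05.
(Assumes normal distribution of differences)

Answer: t = 4.1578, reject H₀

Derivation:
df = n - 1 = 17
SE = s_d/√n = 5/√18 = 1.1785
t = d̄/SE = 4.9/1.1785 = 4.1578
Critical value: t_{0.025,17} = ±2.110
p-value ≈ 0.0007
Decision: reject H₀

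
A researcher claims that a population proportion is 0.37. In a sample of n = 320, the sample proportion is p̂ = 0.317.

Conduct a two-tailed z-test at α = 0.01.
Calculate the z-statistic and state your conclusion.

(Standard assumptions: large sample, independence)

H₀: p = 0.37, H₁: p ≠ 0.37
Standard error: SE = √(p₀(1-p₀)/n) = √(0.37×0.63/320) = 0.026990
z-statistic: z = (p̂ - p₀)/SE = (0.317 - 0.37)/0.026990 = -1.9637
Critical value: z_0.005 = ±2.576
p-value = 0.0496
Decision: fail to reject H₀ at α = 0.01

Answer: z = -1.9637, fail to reject H₀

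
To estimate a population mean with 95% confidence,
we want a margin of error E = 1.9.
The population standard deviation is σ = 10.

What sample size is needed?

z_0.025 = 1.960
n = (z×σ/E)² = (1.960×10/1.9)²
n = 106.4155
Round up: n = 107

Answer: n = 107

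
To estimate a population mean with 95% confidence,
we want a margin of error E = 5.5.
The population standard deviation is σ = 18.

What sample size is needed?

Answer: n = 42

Derivation:
z_0.025 = 1.960
n = (z×σ/E)² = (1.960×18/5.5)²
n = 41.1464
Round up: n = 42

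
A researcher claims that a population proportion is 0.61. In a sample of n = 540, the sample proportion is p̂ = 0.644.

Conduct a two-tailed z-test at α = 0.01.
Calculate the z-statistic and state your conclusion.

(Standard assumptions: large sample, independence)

H₀: p = 0.61, H₁: p ≠ 0.61
Standard error: SE = √(p₀(1-p₀)/n) = √(0.61×0.39/540) = 0.020989
z-statistic: z = (p̂ - p₀)/SE = (0.644 - 0.61)/0.020989 = 1.6199
Critical value: z_0.005 = ±2.576
p-value = 0.1053
Decision: fail to reject H₀ at α = 0.01

Answer: z = 1.6199, fail to reject H₀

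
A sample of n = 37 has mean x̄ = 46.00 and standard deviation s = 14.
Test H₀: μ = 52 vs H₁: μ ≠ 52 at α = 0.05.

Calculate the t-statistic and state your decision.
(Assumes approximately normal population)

df = n - 1 = 36
SE = s/√n = 14/√37 = 2.3016
t = (x̄ - μ₀)/SE = (46.00 - 52)/2.3016 = -2.6069
Critical value: t_{0.025,36} = ±2.028
p-value ≈ 0.0132
Decision: reject H₀

Answer: t = -2.6069, reject H₀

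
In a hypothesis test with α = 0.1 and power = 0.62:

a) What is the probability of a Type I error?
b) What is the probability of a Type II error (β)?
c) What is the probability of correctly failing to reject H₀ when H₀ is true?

a) Type I error probability = α = 0.1
b) Power = P(reject H₀ | H₁ true) = 1 - β = 0.62, so Type II error probability = β = 1 - Power = 0.38
c) P(fail to reject H₀ | H₀ true) = 1 - α = 0.9

Answer: a) 0.1, b) 0.38, c) 0.9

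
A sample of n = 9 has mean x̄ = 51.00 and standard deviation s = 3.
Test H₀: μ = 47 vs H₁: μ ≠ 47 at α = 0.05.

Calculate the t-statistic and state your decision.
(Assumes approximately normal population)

df = n - 1 = 8
SE = s/√n = 3/√9 = 1.0000
t = (x̄ - μ₀)/SE = (51.00 - 47)/1.0000 = 4.0000
Critical value: t_{0.025,8} = ±2.306
p-value ≈ 0.0039
Decision: reject H₀

Answer: t = 4.0000, reject H₀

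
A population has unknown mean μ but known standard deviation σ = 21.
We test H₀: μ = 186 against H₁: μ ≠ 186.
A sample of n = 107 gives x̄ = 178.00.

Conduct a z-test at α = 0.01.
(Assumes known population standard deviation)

Standard error: SE = σ/√n = 21/√107 = 2.0301
z-statistic: z = (x̄ - μ₀)/SE = (178.00 - 186)/2.0301 = -3.9407
Critical value: ±2.576
p-value = 0.0001
Decision: reject H₀

Answer: z = -3.9407, reject H₀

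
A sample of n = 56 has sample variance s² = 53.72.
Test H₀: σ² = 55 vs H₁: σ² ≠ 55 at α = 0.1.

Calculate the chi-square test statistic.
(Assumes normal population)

df = n - 1 = 55
χ² = (n-1)s²/σ₀² = 55×53.72/55 = 53.7200
Critical values: χ²_{0.95,55} = 38.958, χ²_{0.05,55} = 73.311
Rejection region: χ² < 38.958 or χ² > 73.311
Decision: fail to reject H₀

Answer: χ² = 53.7200, fail to reject H₀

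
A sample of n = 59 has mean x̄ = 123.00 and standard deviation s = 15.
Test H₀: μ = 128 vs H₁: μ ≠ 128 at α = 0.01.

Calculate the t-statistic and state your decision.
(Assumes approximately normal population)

Answer: t = -2.5604, fail to reject H₀

Derivation:
df = n - 1 = 58
SE = s/√n = 15/√59 = 1.9528
t = (x̄ - μ₀)/SE = (123.00 - 128)/1.9528 = -2.5604
Critical value: t_{0.005,58} = ±2.663
p-value ≈ 0.0131
Decision: fail to reject H₀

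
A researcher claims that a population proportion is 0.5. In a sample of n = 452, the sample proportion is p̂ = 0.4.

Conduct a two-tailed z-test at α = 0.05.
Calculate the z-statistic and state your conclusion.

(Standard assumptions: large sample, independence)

H₀: p = 0.5, H₁: p ≠ 0.5
Standard error: SE = √(p₀(1-p₀)/n) = √(0.5×0.5/452) = 0.023518
z-statistic: z = (p̂ - p₀)/SE = (0.4 - 0.5)/0.023518 = -4.2521
Critical value: z_0.025 = ±1.960
p-value < 0.0001
Decision: reject H₀ at α = 0.05

Answer: z = -4.2521, reject H₀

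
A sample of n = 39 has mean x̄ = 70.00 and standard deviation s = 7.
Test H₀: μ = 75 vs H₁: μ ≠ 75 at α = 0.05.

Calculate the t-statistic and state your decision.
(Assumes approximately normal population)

Answer: t = -4.4607, reject H₀

Derivation:
df = n - 1 = 38
SE = s/√n = 7/√39 = 1.1209
t = (x̄ - μ₀)/SE = (70.00 - 75)/1.1209 = -4.4607
Critical value: t_{0.025,38} = ±2.024
p-value ≈ 0.0001
Decision: reject H₀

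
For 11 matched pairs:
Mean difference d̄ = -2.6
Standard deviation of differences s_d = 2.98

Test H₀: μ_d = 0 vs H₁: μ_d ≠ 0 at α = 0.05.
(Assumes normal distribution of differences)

df = n - 1 = 10
SE = s_d/√n = 2.98/√11 = 0.8985
t = d̄/SE = -2.6/0.8985 = -2.8937
Critical value: t_{0.025,10} = ±2.228
p-value ≈ 0.0160
Decision: reject H₀

Answer: t = -2.8937, reject H₀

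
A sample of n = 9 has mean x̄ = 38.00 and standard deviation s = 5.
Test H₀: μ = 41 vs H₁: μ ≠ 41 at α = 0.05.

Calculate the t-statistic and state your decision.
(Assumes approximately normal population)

df = n - 1 = 8
SE = s/√n = 5/√9 = 1.6667
t = (x̄ - μ₀)/SE = (38.00 - 41)/1.6667 = -1.8000
Critical value: t_{0.025,8} = ±2.306
p-value ≈ 0.1096
Decision: fail to reject H₀

Answer: t = -1.8000, fail to reject H₀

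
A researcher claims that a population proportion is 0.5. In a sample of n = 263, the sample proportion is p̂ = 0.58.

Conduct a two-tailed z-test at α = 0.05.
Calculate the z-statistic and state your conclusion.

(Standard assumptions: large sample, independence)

Answer: z = 2.5948, reject H₀

Derivation:
H₀: p = 0.5, H₁: p ≠ 0.5
Standard error: SE = √(p₀(1-p₀)/n) = √(0.5×0.5/263) = 0.030831
z-statistic: z = (p̂ - p₀)/SE = (0.58 - 0.5)/0.030831 = 2.5948
Critical value: z_0.025 = ±1.960
p-value = 0.0095
Decision: reject H₀ at α = 0.05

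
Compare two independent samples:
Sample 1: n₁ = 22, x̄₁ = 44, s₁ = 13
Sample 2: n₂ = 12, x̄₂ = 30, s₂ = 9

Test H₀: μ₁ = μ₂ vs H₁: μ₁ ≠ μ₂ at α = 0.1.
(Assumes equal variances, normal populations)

Pooled variance: s²_p = [21×13² + 11×9²]/(32) = 138.7500
s_p = 11.7792
SE = s_p×√(1/n₁ + 1/n₂) = 11.7792×√(1/22 + 1/12) = 4.2272
t = (x̄₁ - x̄₂)/SE = (44 - 30)/4.2272 = 3.3119
df = 32, t-critical = ±1.694
Decision: reject H₀

Answer: t = 3.3119, reject H₀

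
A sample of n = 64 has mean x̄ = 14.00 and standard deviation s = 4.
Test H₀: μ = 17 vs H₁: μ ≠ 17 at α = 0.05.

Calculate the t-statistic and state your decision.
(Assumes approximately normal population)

df = n - 1 = 63
SE = s/√n = 4/√64 = 0.5000
t = (x̄ - μ₀)/SE = (14.00 - 17)/0.5000 = -6.0000
Critical value: t_{0.025,63} = ±1.998
p-value < 0.0001
Decision: reject H₀

Answer: t = -6.0000, reject H₀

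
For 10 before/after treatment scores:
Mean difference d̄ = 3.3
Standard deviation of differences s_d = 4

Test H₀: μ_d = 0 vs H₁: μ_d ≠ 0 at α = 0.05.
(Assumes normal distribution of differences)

Answer: t = 2.6089, reject H₀

Derivation:
df = n - 1 = 9
SE = s_d/√n = 4/√10 = 1.2649
t = d̄/SE = 3.3/1.2649 = 2.6089
Critical value: t_{0.025,9} = ±2.262
p-value ≈ 0.0283
Decision: reject H₀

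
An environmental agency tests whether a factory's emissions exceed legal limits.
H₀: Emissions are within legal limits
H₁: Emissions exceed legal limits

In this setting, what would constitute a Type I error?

A Type I error (probability α) occurs when we reject a true H₀.
A Type II error (probability β) occurs when we fail to reject a false H₀.

Answer: Citing a compliant factory for excess emissions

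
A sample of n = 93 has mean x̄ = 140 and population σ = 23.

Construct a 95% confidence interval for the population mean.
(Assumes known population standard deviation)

Confidence level: 95%, α = 0.05
z_0.025 = 1.960
SE = σ/√n = 23/√93 = 2.3850
Margin of error = 1.960 × 2.3850 = 4.6746
CI: x̄ ± margin = 140 ± 4.6746
CI: (135.3254, 144.6746)

Answer: (135.3254, 144.6746)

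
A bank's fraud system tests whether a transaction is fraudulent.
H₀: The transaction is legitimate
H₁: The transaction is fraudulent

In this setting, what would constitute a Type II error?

Answer: Allowing a fraudulent transaction to go through

Derivation:
Type I error (α): Rejecting H₀ when H₀ is true
Type II error (β): Failing to reject H₀ when H₁ is true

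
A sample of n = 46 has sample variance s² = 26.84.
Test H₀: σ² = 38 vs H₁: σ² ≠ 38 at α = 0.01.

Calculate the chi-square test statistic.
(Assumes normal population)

df = n - 1 = 45
χ² = (n-1)s²/σ₀² = 45×26.84/38 = 31.7842
Critical values: χ²_{0.995,45} = 24.311, χ²_{0.005,45} = 73.166
Rejection region: χ² < 24.311 or χ² > 73.166
Decision: fail to reject H₀

Answer: χ² = 31.7842, fail to reject H₀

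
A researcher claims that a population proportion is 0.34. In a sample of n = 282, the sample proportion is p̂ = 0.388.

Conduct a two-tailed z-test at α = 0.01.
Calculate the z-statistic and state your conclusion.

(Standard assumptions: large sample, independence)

H₀: p = 0.34, H₁: p ≠ 0.34
Standard error: SE = √(p₀(1-p₀)/n) = √(0.34×0.66/282) = 0.028209
z-statistic: z = (p̂ - p₀)/SE = (0.388 - 0.34)/0.028209 = 1.7016
Critical value: z_0.005 = ±2.576
p-value = 0.0888
Decision: fail to reject H₀ at α = 0.01

Answer: z = 1.7016, fail to reject H₀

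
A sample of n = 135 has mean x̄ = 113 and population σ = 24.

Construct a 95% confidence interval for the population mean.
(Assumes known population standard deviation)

Answer: (108.9514, 117.0486)

Derivation:
Confidence level: 95%, α = 0.05
z_0.025 = 1.960
SE = σ/√n = 24/√135 = 2.0656
Margin of error = 1.960 × 2.0656 = 4.0486
CI: x̄ ± margin = 113 ± 4.0486
CI: (108.9514, 117.0486)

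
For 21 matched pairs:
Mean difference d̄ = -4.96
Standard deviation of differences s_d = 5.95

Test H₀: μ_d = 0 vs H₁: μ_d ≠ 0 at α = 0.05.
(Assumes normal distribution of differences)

Answer: t = -3.8201, reject H₀

Derivation:
df = n - 1 = 20
SE = s_d/√n = 5.95/√21 = 1.2984
t = d̄/SE = -4.96/1.2984 = -3.8201
Critical value: t_{0.025,20} = ±2.086
p-value ≈ 0.0011
Decision: reject H₀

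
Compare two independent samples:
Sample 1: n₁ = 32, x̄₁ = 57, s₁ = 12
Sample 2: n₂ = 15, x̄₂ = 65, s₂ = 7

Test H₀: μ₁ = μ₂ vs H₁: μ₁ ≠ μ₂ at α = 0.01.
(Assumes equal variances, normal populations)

Answer: t = -2.3898, fail to reject H₀

Derivation:
Pooled variance: s²_p = [31×12² + 14×7²]/(45) = 114.4444
s_p = 10.6979
SE = s_p×√(1/n₁ + 1/n₂) = 10.6979×√(1/32 + 1/15) = 3.3475
t = (x̄₁ - x̄₂)/SE = (57 - 65)/3.3475 = -2.3898
df = 45, t-critical = ±2.690
Decision: fail to reject H₀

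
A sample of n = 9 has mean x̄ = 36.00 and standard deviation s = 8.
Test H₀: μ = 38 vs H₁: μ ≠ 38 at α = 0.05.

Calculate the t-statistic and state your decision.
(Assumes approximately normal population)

df = n - 1 = 8
SE = s/√n = 8/√9 = 2.6667
t = (x̄ - μ₀)/SE = (36.00 - 38)/2.6667 = -0.7500
Critical value: t_{0.025,8} = ±2.306
p-value ≈ 0.4747
Decision: fail to reject H₀

Answer: t = -0.7500, fail to reject H₀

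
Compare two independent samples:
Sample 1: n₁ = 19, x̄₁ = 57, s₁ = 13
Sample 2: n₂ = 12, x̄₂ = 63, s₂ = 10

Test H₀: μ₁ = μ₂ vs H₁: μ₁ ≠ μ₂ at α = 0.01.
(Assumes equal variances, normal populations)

Answer: t = -1.3615, fail to reject H₀

Derivation:
Pooled variance: s²_p = [18×13² + 11×10²]/(29) = 142.8276
s_p = 11.9511
SE = s_p×√(1/n₁ + 1/n₂) = 11.9511×√(1/19 + 1/12) = 4.4068
t = (x̄₁ - x̄₂)/SE = (57 - 63)/4.4068 = -1.3615
df = 29, t-critical = ±2.756
Decision: fail to reject H₀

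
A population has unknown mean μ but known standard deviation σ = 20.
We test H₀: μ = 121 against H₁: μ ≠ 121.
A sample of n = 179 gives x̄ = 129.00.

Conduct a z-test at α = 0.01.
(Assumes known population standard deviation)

Standard error: SE = σ/√n = 20/√179 = 1.4949
z-statistic: z = (x̄ - μ₀)/SE = (129.00 - 121)/1.4949 = 5.3515
Critical value: ±2.576
p-value < 0.0001
Decision: reject H₀

Answer: z = 5.3515, reject H₀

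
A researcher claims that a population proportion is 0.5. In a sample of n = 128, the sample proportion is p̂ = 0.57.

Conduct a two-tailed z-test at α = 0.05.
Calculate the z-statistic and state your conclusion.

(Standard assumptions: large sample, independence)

Answer: z = 1.5839, fail to reject H₀

Derivation:
H₀: p = 0.5, H₁: p ≠ 0.5
Standard error: SE = √(p₀(1-p₀)/n) = √(0.5×0.5/128) = 0.044194
z-statistic: z = (p̂ - p₀)/SE = (0.57 - 0.5)/0.044194 = 1.5839
Critical value: z_0.025 = ±1.960
p-value = 0.1132
Decision: fail to reject H₀ at α = 0.05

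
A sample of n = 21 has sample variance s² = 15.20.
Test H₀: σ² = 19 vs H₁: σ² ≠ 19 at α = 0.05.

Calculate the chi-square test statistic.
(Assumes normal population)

Answer: χ² = 16.0000, fail to reject H₀

Derivation:
df = n - 1 = 20
χ² = (n-1)s²/σ₀² = 20×15.20/19 = 16.0000
Critical values: χ²_{0.975,20} = 9.591, χ²_{0.025,20} = 34.170
Rejection region: χ² < 9.591 or χ² > 34.170
Decision: fail to reject H₀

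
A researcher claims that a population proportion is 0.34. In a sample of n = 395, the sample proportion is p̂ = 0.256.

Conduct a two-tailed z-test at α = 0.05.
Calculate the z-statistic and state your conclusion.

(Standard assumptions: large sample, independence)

H₀: p = 0.34, H₁: p ≠ 0.34
Standard error: SE = √(p₀(1-p₀)/n) = √(0.34×0.66/395) = 0.023835
z-statistic: z = (p̂ - p₀)/SE = (0.256 - 0.34)/0.023835 = -3.5242
Critical value: z_0.025 = ±1.960
p-value = 0.0004
Decision: reject H₀ at α = 0.05

Answer: z = -3.5242, reject H₀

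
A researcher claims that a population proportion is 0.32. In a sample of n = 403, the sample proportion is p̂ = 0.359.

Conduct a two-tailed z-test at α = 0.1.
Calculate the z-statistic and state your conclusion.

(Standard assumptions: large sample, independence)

Answer: z = 1.6784, reject H₀

Derivation:
H₀: p = 0.32, H₁: p ≠ 0.32
Standard error: SE = √(p₀(1-p₀)/n) = √(0.32×0.68/403) = 0.023237
z-statistic: z = (p̂ - p₀)/SE = (0.359 - 0.32)/0.023237 = 1.6784
Critical value: z_0.05 = ±1.645
p-value = 0.0933
Decision: reject H₀ at α = 0.1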